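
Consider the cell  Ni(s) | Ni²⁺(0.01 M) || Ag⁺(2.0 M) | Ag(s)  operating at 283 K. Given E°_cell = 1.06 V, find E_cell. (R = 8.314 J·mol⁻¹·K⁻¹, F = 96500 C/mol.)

1.13 V

Balancing electrons gives n = 2; the reaction quotient is Q = [Ni²⁺]/[Ag⁺]^2 = 0.00250.
E = E° − (RT/nF) ln Q = 1.06 − (8.314×283)/(2×96500) × (-5.991) = 1.060 + 0.073 = 1.133 V.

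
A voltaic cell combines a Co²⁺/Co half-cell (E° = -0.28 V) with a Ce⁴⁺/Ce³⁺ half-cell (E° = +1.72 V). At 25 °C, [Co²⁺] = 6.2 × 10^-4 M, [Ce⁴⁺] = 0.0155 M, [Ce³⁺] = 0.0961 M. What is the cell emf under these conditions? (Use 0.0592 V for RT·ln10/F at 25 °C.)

The Ce⁴⁺/Ce³⁺ couple has the higher reduction potential and acts as the cathode, so E°_cell = +1.72 − (-0.28) = 2.00 V.
Balancing electrons gives n = 2; the reaction quotient is Q = [Co²⁺]·[Ce³⁺]^2/[Ce⁴⁺]^2 = 0.0238.
At 25 °C, E = E° − (0.0592/n) log Q = 2.00 − (0.0592/2)(-1.623) = 2.000 + 0.048 = 2.048 V.

2.05 V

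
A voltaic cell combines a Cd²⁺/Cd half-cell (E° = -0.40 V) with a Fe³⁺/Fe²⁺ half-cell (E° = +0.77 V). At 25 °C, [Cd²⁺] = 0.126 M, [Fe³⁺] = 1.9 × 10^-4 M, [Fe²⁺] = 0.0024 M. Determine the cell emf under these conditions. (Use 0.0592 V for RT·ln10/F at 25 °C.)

1.13 V

The Fe³⁺/Fe²⁺ couple has the higher reduction potential and acts as the cathode, so E°_cell = +0.77 − (-0.40) = 1.17 V.
Balancing electrons gives n = 2; the reaction quotient is Q = [Cd²⁺]·[Fe²⁺]^2/[Fe³⁺]^2 = 20.1.
At 25 °C, E = E° − (0.0592/n) log Q = 1.17 − (0.0592/2)(1.303) = 1.170 − 0.039 = 1.131 V.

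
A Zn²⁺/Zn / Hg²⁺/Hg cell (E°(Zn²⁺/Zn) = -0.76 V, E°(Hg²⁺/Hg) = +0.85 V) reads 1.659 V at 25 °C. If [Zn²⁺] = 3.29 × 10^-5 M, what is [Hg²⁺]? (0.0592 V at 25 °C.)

From the Nernst equation, log Q = n(E° − E)/0.0592 = 2(1.61 − 1.659)/0.0592 = -1.655, so Q = 0.0221.
With Q = [Zn²⁺]/[Hg²⁺] and the known concentrations, [Hg²⁺] in the denominator gives [Hg²⁺] = 0.0015 M.

0.0015 M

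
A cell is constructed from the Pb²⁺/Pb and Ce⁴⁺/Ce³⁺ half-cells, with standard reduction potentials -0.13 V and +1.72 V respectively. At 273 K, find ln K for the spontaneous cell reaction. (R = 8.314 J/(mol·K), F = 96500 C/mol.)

E°_cell = +1.72 − (-0.13) = 1.85 V, with n = 2 electrons transferred.
At equilibrium E = 0, so the Nernst equation gives ln K = nFE°/RT = (2)(96500)(1.85)/((8.314)(273)) = 157.31.

ln K = 157.3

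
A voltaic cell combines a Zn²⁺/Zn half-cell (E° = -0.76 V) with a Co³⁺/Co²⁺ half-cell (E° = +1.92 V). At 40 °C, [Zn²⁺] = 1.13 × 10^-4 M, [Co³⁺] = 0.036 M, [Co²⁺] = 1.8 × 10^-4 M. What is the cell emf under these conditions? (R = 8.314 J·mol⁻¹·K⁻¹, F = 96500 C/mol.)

The Co³⁺/Co²⁺ couple has the higher reduction potential and acts as the cathode, so E°_cell = +1.92 − (-0.76) = 2.68 V.
Balancing electrons gives n = 2; the reaction quotient is Q = [Zn²⁺]·[Co²⁺]^2/[Co³⁺]^2 = 2.83 × 10^-9.
E = E° − (RT/nF) ln Q = 2.68 − (8.314×313)/(2×96500) × (-19.685) = 2.680 + 0.265 = 2.945 V.

2.95 V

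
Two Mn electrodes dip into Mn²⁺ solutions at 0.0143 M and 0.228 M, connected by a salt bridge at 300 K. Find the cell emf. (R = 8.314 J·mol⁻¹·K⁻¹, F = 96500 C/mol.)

Both half-cells are Mn²⁺/Mn, so E°_cell = 0. The concentrated side is the cathode; the cell reaction moves Mn²⁺ from high to low concentration with n = 2.
Q = [Mn²⁺]_dilute/[Mn²⁺]_conc = 0.0143/0.228 = 0.0627.
E = 0 − (RT/nF) ln Q = −((8.314×300)/(2×96500))(-2.769) = 0.0358 V.

0.036 V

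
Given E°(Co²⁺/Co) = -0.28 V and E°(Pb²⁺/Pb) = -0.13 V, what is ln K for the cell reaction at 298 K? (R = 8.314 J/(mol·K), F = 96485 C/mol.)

ln K = 11.7

E°_cell = -0.13 − (-0.28) = 0.15 V, with n = 2 electrons transferred.
At equilibrium E = 0, so the Nernst equation gives ln K = nFE°/RT = (2)(96485)(0.15)/((8.314)(298)) = 11.68.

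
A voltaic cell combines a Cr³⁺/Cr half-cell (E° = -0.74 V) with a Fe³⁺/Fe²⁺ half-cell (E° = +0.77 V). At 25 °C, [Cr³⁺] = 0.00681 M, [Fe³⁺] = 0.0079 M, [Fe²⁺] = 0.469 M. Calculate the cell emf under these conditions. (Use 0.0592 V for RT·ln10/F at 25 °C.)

The Fe³⁺/Fe²⁺ couple has the higher reduction potential and acts as the cathode, so E°_cell = +0.77 − (-0.74) = 1.51 V.
Balancing electrons gives n = 3; the reaction quotient is Q = [Cr³⁺]·[Fe²⁺]^3/[Fe³⁺]^3 = 1420.
At 25 °C, E = E° − (0.0592/n) log Q = 1.51 − (0.0592/3)(3.154) = 1.510 − 0.062 = 1.448 V.

1.45 V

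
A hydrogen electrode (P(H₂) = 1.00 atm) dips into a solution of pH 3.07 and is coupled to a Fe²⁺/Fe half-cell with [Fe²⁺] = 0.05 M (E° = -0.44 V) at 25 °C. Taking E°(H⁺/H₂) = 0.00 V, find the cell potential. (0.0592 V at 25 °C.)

The hydrogen couple is the cathode, so E°_cell = 0.44 V; n = 2.
[H⁺] = 10^(−3.07) = 8.5 × 10^-4 M, and Q = [Fe²⁺]·P(H₂) / [H⁺]^2 = 6.9 × 10^4.
E = E° − (0.0592/2) log Q = 0.44 − (0.0592/2)(4.839) = 0.297 V.

0.30 V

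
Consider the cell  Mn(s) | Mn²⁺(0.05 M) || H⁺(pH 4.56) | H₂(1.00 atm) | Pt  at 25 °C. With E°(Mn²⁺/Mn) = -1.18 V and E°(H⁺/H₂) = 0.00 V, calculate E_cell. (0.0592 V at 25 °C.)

0.95 V

The hydrogen couple is the cathode, so E°_cell = 1.18 V; n = 2.
[H⁺] = 10^(−4.56) = 2.8 × 10^-5 M, and Q = [Mn²⁺]·P(H₂) / [H⁺]^2 = 6.59 × 10^7.
E = E° − (0.0592/2) log Q = 1.18 − (0.0592/2)(7.819) = 0.949 V.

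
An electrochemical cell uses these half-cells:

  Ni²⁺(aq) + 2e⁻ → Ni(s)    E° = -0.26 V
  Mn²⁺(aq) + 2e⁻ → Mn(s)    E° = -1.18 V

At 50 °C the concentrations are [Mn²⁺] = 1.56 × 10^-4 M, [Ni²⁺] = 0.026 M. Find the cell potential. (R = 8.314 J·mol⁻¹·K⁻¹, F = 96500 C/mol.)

0.991 V

The Ni²⁺/Ni couple has the higher reduction potential and acts as the cathode, so E°_cell = -0.26 − (-1.18) = 0.92 V.
Balancing electrons gives n = 2; the reaction quotient is Q = [Mn²⁺]/[Ni²⁺] = 0.00600.
E = E° − (RT/nF) ln Q = 0.92 − (8.314×323)/(2×96500) × (-5.116) = 0.920 + 0.071 = 0.991 V.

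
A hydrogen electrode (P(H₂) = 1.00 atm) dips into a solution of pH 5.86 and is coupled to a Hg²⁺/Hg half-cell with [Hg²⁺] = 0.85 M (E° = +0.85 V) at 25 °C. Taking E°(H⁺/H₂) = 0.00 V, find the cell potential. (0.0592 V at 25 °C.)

1.19 V

The Hg²⁺/Hg couple is the cathode, so E°_cell = 0.85 V; n = 2.
[H⁺] = 10^(−5.86) = 1.4 × 10^-6 M, and Q = [H⁺]^2 / ([Hg²⁺]·P(H₂)) = 2.24 × 10^-12.
E = E° − (0.0592/2) log Q = 0.85 − (0.0592/2)(-11.649) = 1.195 V.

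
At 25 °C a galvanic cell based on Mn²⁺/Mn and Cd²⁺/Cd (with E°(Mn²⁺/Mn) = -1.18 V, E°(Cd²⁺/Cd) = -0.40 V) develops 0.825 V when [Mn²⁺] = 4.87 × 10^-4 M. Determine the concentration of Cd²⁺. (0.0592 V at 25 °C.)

From the Nernst equation, log Q = n(E° − E)/0.0592 = 2(0.78 − 0.825)/0.0592 = -1.520, so Q = 0.0302.
With Q = [Mn²⁺]/[Cd²⁺] and the known concentrations, [Cd²⁺] in the denominator gives [Cd²⁺] = 0.016 M.

0.016 M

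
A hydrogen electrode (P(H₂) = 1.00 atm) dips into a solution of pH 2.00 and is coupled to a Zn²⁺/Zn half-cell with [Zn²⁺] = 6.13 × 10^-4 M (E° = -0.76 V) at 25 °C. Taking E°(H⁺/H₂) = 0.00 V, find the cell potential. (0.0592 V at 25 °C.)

0.74 V

The hydrogen couple is the cathode, so E°_cell = 0.76 V; n = 2.
[H⁺] = 10^(−2.00) = 0.010 M, and Q = [Zn²⁺]·P(H₂) / [H⁺]^2 = 6.13.
E = E° − (0.0592/2) log Q = 0.76 − (0.0592/2)(0.787) = 0.737 V.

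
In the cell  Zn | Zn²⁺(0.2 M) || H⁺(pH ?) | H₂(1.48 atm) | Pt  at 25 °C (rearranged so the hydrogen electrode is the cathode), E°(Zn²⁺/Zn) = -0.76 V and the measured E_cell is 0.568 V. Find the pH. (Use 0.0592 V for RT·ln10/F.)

pH = 3.51

E°_cell = 0.76 V and n = 2.
log Q = n(E° − E)/0.0592 = 2×(0.76 − 0.568)/0.0592 = 6.486.
With Q = [Zn²⁺]·P(H₂) / [H⁺]^2, solving for [H⁺] gives log[H⁺] = -3.508, so pH = 3.51.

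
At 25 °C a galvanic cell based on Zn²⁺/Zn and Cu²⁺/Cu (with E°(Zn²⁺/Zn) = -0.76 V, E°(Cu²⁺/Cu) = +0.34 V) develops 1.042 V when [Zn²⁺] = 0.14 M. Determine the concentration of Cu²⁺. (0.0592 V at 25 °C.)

0.0015 M

From the Nernst equation, log Q = n(E° − E)/0.0592 = 2(1.10 − 1.042)/0.0592 = 1.959, so Q = 91.1.
With Q = [Zn²⁺]/[Cu²⁺] and the known concentrations, [Cu²⁺] in the denominator gives [Cu²⁺] = 0.0015 M.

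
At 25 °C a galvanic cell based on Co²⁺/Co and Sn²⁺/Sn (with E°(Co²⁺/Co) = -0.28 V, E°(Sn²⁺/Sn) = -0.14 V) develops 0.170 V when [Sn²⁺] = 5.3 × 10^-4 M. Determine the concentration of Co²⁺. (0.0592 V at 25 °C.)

From the Nernst equation, log Q = n(E° − E)/0.0592 = 2(0.14 − 0.170)/0.0592 = -1.014, so Q = 0.0969.
With Q = [Co²⁺]/[Sn²⁺] and the known concentrations, [Co²⁺] in the numerator gives [Co²⁺] = 5.1 × 10^-5 M.

5.1 × 10^-5 M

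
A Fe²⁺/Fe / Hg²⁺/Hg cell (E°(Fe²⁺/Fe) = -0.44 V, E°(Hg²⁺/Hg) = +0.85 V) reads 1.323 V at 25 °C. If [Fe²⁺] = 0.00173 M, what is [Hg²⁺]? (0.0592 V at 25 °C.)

0.023 M

From the Nernst equation, log Q = n(E° − E)/0.0592 = 2(1.29 − 1.323)/0.0592 = -1.115, so Q = 0.0768.
With Q = [Fe²⁺]/[Hg²⁺] and the known concentrations, [Hg²⁺] in the denominator gives [Hg²⁺] = 0.023 M.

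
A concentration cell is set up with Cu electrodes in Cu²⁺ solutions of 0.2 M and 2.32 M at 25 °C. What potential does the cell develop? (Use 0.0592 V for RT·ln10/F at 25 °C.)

Both half-cells are Cu²⁺/Cu, so E°_cell = 0. The concentrated side is the cathode; the cell reaction moves Cu²⁺ from high to low concentration with n = 2.
Q = [Cu²⁺]_dilute/[Cu²⁺]_conc = 0.2/2.32 = 0.0862.
E = 0 − (0.0592/2) log Q = −(0.0592/2)(-1.064) = 0.0315 V.

0.031 V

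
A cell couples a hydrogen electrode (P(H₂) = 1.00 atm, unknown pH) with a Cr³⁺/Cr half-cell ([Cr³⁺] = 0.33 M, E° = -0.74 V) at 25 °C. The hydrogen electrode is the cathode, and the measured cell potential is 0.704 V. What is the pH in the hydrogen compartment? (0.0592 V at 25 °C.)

E°_cell = 0.74 V and n = 6.
log Q = n(E° − E)/0.0592 = 6×(0.74 − 0.704)/0.0592 = 3.649.
With Q = [Cr³⁺]^2·P(H₂)^3 / [H⁺]^6, solving for [H⁺] gives log[H⁺] = -0.769, so pH = 0.77.

pH = 0.77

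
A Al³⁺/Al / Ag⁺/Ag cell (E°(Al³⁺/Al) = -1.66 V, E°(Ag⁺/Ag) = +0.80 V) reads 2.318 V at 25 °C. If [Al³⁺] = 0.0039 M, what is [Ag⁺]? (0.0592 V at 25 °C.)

6.3 × 10^-4 M

From the Nernst equation, log Q = n(E° − E)/0.0592 = 3(2.46 − 2.318)/0.0592 = 7.196, so Q = 1.57 × 10^7.
With Q = [Al³⁺]/[Ag⁺]^3 and the known concentrations, [Ag⁺]^3 in the denominator gives [Ag⁺] = 6.3 × 10^-4 M.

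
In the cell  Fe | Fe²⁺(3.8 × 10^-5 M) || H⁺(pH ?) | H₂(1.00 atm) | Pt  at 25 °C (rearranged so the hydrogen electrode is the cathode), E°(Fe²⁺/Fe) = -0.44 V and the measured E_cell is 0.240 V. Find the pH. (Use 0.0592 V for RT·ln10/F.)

E°_cell = 0.44 V and n = 2.
log Q = n(E° − E)/0.0592 = 2×(0.44 − 0.240)/0.0592 = 6.757.
With Q = [Fe²⁺]·P(H₂) / [H⁺]^2, solving for [H⁺] gives log[H⁺] = -5.588, so pH = 5.59.

pH = 5.59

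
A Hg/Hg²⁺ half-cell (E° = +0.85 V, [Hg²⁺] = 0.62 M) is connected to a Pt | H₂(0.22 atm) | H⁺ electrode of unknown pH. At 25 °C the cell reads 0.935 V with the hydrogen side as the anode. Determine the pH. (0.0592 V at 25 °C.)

pH = 1.87

E°_cell = 0.85 V and n = 2.
log Q = n(E° − E)/0.0592 = 2×(0.85 − 0.935)/0.0592 = -2.872.
With Q = [H⁺]^2 / ([Hg²⁺]·P(H₂)), solving for [H⁺] gives log[H⁺] = -1.868, so pH = 1.87.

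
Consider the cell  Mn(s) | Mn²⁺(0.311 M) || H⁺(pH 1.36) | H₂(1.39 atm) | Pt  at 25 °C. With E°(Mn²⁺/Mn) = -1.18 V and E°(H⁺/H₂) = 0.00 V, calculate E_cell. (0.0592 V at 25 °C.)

The hydrogen couple is the cathode, so E°_cell = 1.18 V; n = 2.
[H⁺] = 10^(−1.36) = 0.044 M, and Q = [Mn²⁺]·P(H₂) / [H⁺]^2 = 227.
E = E° − (0.0592/2) log Q = 1.18 − (0.0592/2)(2.356) = 1.110 V.

1.11 V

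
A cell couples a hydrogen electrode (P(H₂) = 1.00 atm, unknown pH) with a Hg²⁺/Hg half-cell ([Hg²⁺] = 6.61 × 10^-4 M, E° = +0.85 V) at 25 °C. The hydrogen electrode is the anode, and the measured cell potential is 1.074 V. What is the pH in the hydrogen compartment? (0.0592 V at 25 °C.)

E°_cell = 0.85 V and n = 2.
log Q = n(E° − E)/0.0592 = 2×(0.85 − 1.074)/0.0592 = -7.568.
With Q = [H⁺]^2 / ([Hg²⁺]·P(H₂)), solving for [H⁺] gives log[H⁺] = -5.374, so pH = 5.37.

pH = 5.37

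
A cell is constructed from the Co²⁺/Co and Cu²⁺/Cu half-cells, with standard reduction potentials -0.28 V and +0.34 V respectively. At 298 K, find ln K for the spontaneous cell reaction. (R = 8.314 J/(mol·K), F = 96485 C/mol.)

E°_cell = +0.34 − (-0.28) = 0.62 V, with n = 2 electrons transferred.
At equilibrium E = 0, so the Nernst equation gives ln K = nFE°/RT = (2)(96485)(0.62)/((8.314)(298)) = 48.29.

ln K = 48.3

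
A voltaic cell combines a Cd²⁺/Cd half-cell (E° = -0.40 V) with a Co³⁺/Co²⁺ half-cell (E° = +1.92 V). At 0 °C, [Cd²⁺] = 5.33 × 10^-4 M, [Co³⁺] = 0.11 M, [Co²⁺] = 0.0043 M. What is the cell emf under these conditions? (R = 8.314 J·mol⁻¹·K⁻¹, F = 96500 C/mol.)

2.48 V

The Co³⁺/Co²⁺ couple has the higher reduction potential and acts as the cathode, so E°_cell = +1.92 − (-0.40) = 2.32 V.
Balancing electrons gives n = 2; the reaction quotient is Q = [Cd²⁺]·[Co²⁺]^2/[Co³⁺]^2 = 8.14 × 10^-7.
E = E° − (RT/nF) ln Q = 2.32 − (8.314×273)/(2×96500) × (-14.021) = 2.320 + 0.165 = 2.485 V.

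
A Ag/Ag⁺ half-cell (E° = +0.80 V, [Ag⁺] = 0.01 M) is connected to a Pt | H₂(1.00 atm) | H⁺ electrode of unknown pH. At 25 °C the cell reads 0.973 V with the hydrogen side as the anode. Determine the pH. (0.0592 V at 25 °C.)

E°_cell = 0.80 V and n = 2.
log Q = n(E° − E)/0.0592 = 2×(0.80 − 0.973)/0.0592 = -5.845.
With Q = [H⁺]^2 / ([Ag⁺]^2·P(H₂)), solving for [H⁺] gives log[H⁺] = -4.922, so pH = 4.92.

pH = 4.92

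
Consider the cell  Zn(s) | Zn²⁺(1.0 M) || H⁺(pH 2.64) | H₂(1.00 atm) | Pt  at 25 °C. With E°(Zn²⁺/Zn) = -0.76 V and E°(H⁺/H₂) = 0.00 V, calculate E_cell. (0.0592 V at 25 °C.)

0.60 V

The hydrogen couple is the cathode, so E°_cell = 0.76 V; n = 2.
[H⁺] = 10^(−2.64) = 0.0023 M, and Q = [Zn²⁺]·P(H₂) / [H⁺]^2 = 1.91 × 10^5.
E = E° − (0.0592/2) log Q = 0.76 − (0.0592/2)(5.280) = 0.604 V.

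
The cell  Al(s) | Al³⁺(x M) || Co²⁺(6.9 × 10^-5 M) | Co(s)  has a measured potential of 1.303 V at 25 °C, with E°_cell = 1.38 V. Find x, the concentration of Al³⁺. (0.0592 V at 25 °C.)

0.0046 M

From the Nernst equation, log Q = n(E° − E)/0.0592 = 6(1.38 − 1.303)/0.0592 = 7.804, so Q = 6.37 × 10^7.
With Q = [Al³⁺]^2/[Co²⁺]^3 and the known concentrations, [Al³⁺]^2 in the numerator gives [Al³⁺] = 0.0046 M.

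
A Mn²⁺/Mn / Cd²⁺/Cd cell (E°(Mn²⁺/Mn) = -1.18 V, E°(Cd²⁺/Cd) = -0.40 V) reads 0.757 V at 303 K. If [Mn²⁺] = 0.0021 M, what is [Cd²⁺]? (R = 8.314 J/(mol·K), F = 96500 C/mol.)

From the Nernst equation, ln Q = nF(E° − E)/RT = 2×96500×(0.78 − 0.757)/(8.314×303) = 1.762, so Q = 5.82.
With Q = [Mn²⁺]/[Cd²⁺] and the known concentrations, [Cd²⁺] in the denominator gives [Cd²⁺] = 3.6 × 10^-4 M.

3.6 × 10^-4 M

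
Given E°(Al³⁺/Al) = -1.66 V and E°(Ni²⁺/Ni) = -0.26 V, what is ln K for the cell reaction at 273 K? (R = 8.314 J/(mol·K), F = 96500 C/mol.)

ln K = 357.1

E°_cell = -0.26 − (-1.66) = 1.40 V, with n = 6 electrons transferred.
At equilibrium E = 0, so the Nernst equation gives ln K = nFE°/RT = (6)(96500)(1.40)/((8.314)(273)) = 357.14.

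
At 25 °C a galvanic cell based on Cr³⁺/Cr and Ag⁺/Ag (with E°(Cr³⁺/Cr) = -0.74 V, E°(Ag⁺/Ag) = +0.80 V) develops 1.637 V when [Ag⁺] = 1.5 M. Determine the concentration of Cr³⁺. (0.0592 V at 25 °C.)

4.1 × 10^-5 M

From the Nernst equation, log Q = n(E° − E)/0.0592 = 3(1.54 − 1.637)/0.0592 = -4.916, so Q = 1.21 × 10^-5.
With Q = [Cr³⁺]/[Ag⁺]^3 and the known concentrations, [Cr³⁺] in the numerator gives [Cr³⁺] = 4.1 × 10^-5 M.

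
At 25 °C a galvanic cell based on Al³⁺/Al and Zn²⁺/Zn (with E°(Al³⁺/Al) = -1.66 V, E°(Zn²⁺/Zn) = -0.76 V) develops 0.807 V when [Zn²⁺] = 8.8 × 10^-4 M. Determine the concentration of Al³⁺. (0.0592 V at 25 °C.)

1.3 M

From the Nernst equation, log Q = n(E° − E)/0.0592 = 6(0.90 − 0.807)/0.0592 = 9.426, so Q = 2.66 × 10^9.
With Q = [Al³⁺]^2/[Zn²⁺]^3 and the known concentrations, [Al³⁺]^2 in the numerator gives [Al³⁺] = 1.3 M.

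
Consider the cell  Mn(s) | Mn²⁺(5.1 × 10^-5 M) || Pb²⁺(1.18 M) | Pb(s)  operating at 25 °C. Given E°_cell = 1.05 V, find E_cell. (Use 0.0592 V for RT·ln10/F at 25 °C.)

Balancing electrons gives n = 2; the reaction quotient is Q = [Mn²⁺]/[Pb²⁺] = 4.32 × 10^-5.
At 25 °C, E = E° − (0.0592/n) log Q = 1.05 − (0.0592/2)(-4.364) = 1.050 + 0.129 = 1.179 V.

1.18 V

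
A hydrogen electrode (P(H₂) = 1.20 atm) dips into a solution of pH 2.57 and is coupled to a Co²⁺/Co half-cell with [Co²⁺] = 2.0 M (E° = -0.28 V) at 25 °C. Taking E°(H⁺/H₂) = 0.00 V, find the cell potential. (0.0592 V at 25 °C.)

The hydrogen couple is the cathode, so E°_cell = 0.28 V; n = 2.
[H⁺] = 10^(−2.57) = 0.0027 M, and Q = [Co²⁺]·P(H₂) / [H⁺]^2 = 3.31 × 10^5.
E = E° − (0.0592/2) log Q = 0.28 − (0.0592/2)(5.520) = 0.117 V.

0.12 V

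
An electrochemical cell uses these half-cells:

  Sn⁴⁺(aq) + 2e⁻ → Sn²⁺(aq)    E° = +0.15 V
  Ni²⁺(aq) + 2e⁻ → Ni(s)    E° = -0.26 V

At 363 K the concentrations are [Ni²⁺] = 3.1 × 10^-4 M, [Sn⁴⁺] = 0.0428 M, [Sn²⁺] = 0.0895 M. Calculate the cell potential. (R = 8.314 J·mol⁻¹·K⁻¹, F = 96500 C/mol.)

The Sn⁴⁺/Sn²⁺ couple has the higher reduction potential and acts as the cathode, so E°_cell = +0.15 − (-0.26) = 0.41 V.
Balancing electrons gives n = 2; the reaction quotient is Q = [Ni²⁺]·[Sn²⁺]/[Sn⁴⁺] = 6.48 × 10^-4.
E = E° − (RT/nF) ln Q = 0.41 − (8.314×363)/(2×96500) × (-7.341) = 0.410 + 0.115 = 0.525 V.

0.525 V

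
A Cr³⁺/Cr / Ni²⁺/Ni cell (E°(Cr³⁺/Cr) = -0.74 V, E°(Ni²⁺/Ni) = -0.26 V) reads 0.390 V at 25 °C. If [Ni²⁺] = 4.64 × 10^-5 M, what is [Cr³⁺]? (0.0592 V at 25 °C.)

0.011 M

From the Nernst equation, log Q = n(E° − E)/0.0592 = 6(0.48 − 0.390)/0.0592 = 9.122, so Q = 1.32 × 10^9.
With Q = [Cr³⁺]^2/[Ni²⁺]^3 and the known concentrations, [Cr³⁺]^2 in the numerator gives [Cr³⁺] = 0.011 M.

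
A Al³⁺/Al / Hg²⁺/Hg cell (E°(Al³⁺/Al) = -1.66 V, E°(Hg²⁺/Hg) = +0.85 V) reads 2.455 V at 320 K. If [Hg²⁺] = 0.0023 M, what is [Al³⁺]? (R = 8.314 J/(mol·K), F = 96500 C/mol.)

0.044 M

From the Nernst equation, ln Q = nF(E° − E)/RT = 6×96500×(2.51 − 2.455)/(8.314×320) = 11.970, so Q = 1.58 × 10^5.
With Q = [Al³⁺]^2/[Hg²⁺]^3 and the known concentrations, [Al³⁺]^2 in the numerator gives [Al³⁺] = 0.044 M.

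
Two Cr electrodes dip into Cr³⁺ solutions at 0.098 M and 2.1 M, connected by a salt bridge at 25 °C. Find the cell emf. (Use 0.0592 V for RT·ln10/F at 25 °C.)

0.026 V

Both half-cells are Cr³⁺/Cr, so E°_cell = 0. The concentrated side is the cathode; the cell reaction moves Cr³⁺ from high to low concentration with n = 3.
Q = [Cr³⁺]_dilute/[Cr³⁺]_conc = 0.098/2.1 = 0.0467.
E = 0 − (0.0592/3) log Q = −(0.0592/3)(-1.331) = 0.0263 V.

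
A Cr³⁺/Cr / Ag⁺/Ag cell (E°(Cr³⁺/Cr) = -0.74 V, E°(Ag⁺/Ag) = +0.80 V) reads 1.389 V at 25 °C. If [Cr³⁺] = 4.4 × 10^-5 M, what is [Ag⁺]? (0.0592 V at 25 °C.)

From the Nernst equation, log Q = n(E° − E)/0.0592 = 3(1.54 − 1.389)/0.0592 = 7.652, so Q = 4.49 × 10^7.
With Q = [Cr³⁺]/[Ag⁺]^3 and the known concentrations, [Ag⁺]^3 in the denominator gives [Ag⁺] = 9.9 × 10^-5 M.

9.9 × 10^-5 M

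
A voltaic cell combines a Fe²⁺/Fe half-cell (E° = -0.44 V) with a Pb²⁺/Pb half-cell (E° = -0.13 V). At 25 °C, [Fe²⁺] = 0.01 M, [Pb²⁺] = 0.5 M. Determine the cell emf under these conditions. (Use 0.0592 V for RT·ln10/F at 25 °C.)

The Pb²⁺/Pb couple has the higher reduction potential and acts as the cathode, so E°_cell = -0.13 − (-0.44) = 0.31 V.
Balancing electrons gives n = 2; the reaction quotient is Q = [Fe²⁺]/[Pb²⁺] = 0.0200.
At 25 °C, E = E° − (0.0592/n) log Q = 0.31 − (0.0592/2)(-1.699) = 0.310 + 0.050 = 0.360 V.

0.360 V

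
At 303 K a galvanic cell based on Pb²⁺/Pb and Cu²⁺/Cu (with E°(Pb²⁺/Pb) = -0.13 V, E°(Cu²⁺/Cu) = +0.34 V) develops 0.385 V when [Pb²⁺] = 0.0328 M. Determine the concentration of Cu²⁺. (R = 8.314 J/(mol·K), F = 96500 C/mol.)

4.9 × 10^-5 M

From the Nernst equation, ln Q = nF(E° − E)/RT = 2×96500×(0.47 − 0.385)/(8.314×303) = 6.512, so Q = 673.
With Q = [Pb²⁺]/[Cu²⁺] and the known concentrations, [Cu²⁺] in the denominator gives [Cu²⁺] = 4.9 × 10^-5 M.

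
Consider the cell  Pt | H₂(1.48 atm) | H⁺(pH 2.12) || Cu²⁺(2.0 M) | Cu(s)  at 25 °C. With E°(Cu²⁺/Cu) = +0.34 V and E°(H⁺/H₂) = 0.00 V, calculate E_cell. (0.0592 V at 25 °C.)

The Cu²⁺/Cu couple is the cathode, so E°_cell = 0.34 V; n = 2.
[H⁺] = 10^(−2.12) = 0.0076 M, and Q = [H⁺]^2 / ([Cu²⁺]·P(H₂)) = 1.94 × 10^-5.
E = E° − (0.0592/2) log Q = 0.34 − (0.0592/2)(-4.711) = 0.479 V.

0.48 V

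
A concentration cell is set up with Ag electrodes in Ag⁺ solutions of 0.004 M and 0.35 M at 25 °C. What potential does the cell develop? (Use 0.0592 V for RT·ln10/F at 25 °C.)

Both half-cells are Ag⁺/Ag, so E°_cell = 0. The concentrated side is the cathode; the cell reaction moves Ag⁺ from high to low concentration with n = 1.
Q = [Ag⁺]_dilute/[Ag⁺]_conc = 0.004/0.35 = 0.0114.
E = 0 − (0.0592/1) log Q = −(0.0592/1)(-1.942) = 0.1150 V.

0.11 V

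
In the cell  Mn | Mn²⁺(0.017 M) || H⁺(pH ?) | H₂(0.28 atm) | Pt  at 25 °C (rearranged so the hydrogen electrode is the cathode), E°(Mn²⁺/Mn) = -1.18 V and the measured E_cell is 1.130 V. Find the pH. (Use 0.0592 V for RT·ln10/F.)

pH = 2.01

E°_cell = 1.18 V and n = 2.
log Q = n(E° − E)/0.0592 = 2×(1.18 − 1.130)/0.0592 = 1.689.
With Q = [Mn²⁺]·P(H₂) / [H⁺]^2, solving for [H⁺] gives log[H⁺] = -2.006, so pH = 2.01.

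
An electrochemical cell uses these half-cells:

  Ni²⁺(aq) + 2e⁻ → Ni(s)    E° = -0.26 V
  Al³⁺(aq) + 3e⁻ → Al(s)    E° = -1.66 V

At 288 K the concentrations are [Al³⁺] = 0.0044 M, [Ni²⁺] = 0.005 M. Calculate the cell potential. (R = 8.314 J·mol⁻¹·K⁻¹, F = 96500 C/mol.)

1.38 V

The Ni²⁺/Ni couple has the higher reduction potential and acts as the cathode, so E°_cell = -0.26 − (-1.66) = 1.40 V.
Balancing electrons gives n = 6; the reaction quotient is Q = [Al³⁺]^2/[Ni²⁺]^3 = 155.
E = E° − (RT/nF) ln Q = 1.40 − (8.314×288)/(6×96500) × (5.043) = 1.400 − 0.021 = 1.379 V.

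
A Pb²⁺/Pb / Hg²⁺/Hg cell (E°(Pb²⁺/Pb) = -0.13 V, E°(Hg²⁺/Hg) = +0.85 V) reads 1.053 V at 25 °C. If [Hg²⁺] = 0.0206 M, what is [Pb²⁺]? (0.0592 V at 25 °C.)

From the Nernst equation, log Q = n(E° − E)/0.0592 = 2(0.98 − 1.053)/0.0592 = -2.466, so Q = 0.00342.
With Q = [Pb²⁺]/[Hg²⁺] and the known concentrations, [Pb²⁺] in the numerator gives [Pb²⁺] = 7 × 10^-5 M.

7 × 10^-5 M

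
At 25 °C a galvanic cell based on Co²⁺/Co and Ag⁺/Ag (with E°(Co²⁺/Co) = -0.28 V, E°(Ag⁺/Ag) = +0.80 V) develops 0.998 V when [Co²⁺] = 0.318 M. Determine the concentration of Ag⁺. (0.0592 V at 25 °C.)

From the Nernst equation, log Q = n(E° − E)/0.0592 = 2(1.08 − 0.998)/0.0592 = 2.770, so Q = 589.
With Q = [Co²⁺]/[Ag⁺]^2 and the known concentrations, [Ag⁺]^2 in the denominator gives [Ag⁺] = 0.023 M.

0.023 M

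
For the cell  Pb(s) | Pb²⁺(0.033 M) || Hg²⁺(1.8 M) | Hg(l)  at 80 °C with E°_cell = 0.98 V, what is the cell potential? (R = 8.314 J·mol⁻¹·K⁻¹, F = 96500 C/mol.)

1.04 V

Balancing electrons gives n = 2; the reaction quotient is Q = [Pb²⁺]/[Hg²⁺] = 0.0183.
E = E° − (RT/nF) ln Q = 0.98 − (8.314×353)/(2×96500) × (-3.999) = 0.980 + 0.061 = 1.041 V.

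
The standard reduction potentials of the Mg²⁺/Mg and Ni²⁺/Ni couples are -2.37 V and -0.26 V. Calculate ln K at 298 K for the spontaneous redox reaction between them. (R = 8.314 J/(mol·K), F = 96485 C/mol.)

ln K = 164.3

E°_cell = -0.26 − (-2.37) = 2.11 V, with n = 2 electrons transferred.
At equilibrium E = 0, so the Nernst equation gives ln K = nFE°/RT = (2)(96485)(2.11)/((8.314)(298)) = 164.34.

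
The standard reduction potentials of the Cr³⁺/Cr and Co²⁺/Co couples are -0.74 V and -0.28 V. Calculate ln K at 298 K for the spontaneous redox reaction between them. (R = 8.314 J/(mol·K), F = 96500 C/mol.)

E°_cell = -0.28 − (-0.74) = 0.46 V, with n = 6 electrons transferred.
At equilibrium E = 0, so the Nernst equation gives ln K = nFE°/RT = (6)(96500)(0.46)/((8.314)(298)) = 107.50.

ln K = 107.5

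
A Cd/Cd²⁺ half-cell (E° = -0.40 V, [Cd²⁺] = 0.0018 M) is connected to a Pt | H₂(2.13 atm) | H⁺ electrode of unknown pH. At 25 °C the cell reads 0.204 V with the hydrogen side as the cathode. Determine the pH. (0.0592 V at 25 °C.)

E°_cell = 0.40 V and n = 2.
log Q = n(E° − E)/0.0592 = 2×(0.40 − 0.204)/0.0592 = 6.622.
With Q = [Cd²⁺]·P(H₂) / [H⁺]^2, solving for [H⁺] gives log[H⁺] = -4.519, so pH = 4.52.

pH = 4.52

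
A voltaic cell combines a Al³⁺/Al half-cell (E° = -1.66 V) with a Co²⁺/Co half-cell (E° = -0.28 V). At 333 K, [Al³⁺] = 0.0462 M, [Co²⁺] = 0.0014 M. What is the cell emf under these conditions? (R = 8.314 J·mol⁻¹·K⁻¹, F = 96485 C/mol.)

1.32 V

The Co²⁺/Co couple has the higher reduction potential and acts as the cathode, so E°_cell = -0.28 − (-1.66) = 1.38 V.
Balancing electrons gives n = 6; the reaction quotient is Q = [Al³⁺]^2/[Co²⁺]^3 = 7.78 × 10^5.
E = E° − (RT/nF) ln Q = 1.38 − (8.314×333)/(6×96485) × (13.564) = 1.380 − 0.065 = 1.315 V.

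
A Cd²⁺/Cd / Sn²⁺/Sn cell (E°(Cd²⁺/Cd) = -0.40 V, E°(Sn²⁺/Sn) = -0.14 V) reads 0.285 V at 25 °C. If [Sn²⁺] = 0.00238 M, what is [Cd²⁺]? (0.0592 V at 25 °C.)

3.4 × 10^-4 M

From the Nernst equation, log Q = n(E° − E)/0.0592 = 2(0.26 − 0.285)/0.0592 = -0.845, so Q = 0.143.
With Q = [Cd²⁺]/[Sn²⁺] and the known concentrations, [Cd²⁺] in the numerator gives [Cd²⁺] = 3.4 × 10^-4 M.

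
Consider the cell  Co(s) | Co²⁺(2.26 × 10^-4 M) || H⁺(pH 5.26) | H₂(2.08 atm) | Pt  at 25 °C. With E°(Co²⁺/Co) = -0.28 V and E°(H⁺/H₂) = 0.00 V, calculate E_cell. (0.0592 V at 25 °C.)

The hydrogen couple is the cathode, so E°_cell = 0.28 V; n = 2.
[H⁺] = 10^(−5.26) = 5.5 × 10^-6 M, and Q = [Co²⁺]·P(H₂) / [H⁺]^2 = 1.56 × 10^7.
E = E° − (0.0592/2) log Q = 0.28 − (0.0592/2)(7.192) = 0.067 V.

0.067 V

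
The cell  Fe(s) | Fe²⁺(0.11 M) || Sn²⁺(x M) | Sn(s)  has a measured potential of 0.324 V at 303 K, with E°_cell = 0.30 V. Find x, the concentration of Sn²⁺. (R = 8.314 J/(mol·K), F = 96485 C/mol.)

From the Nernst equation, ln Q = nF(E° − E)/RT = 2×96485×(0.30 − 0.324)/(8.314×303) = -1.838, so Q = 0.159.
With Q = [Fe²⁺]/[Sn²⁺] and the known concentrations, [Sn²⁺] in the denominator gives [Sn²⁺] = 0.69 M.

0.69 M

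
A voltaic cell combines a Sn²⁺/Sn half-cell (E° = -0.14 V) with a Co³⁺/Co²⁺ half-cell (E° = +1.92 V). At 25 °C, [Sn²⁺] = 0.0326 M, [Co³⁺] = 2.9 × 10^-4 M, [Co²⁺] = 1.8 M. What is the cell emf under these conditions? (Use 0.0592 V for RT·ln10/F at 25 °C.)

1.88 V

The Co³⁺/Co²⁺ couple has the higher reduction potential and acts as the cathode, so E°_cell = +1.92 − (-0.14) = 2.06 V.
Balancing electrons gives n = 2; the reaction quotient is Q = [Sn²⁺]·[Co²⁺]^2/[Co³⁺]^2 = 1.26 × 10^6.
At 25 °C, E = E° − (0.0592/n) log Q = 2.06 − (0.0592/2)(6.099) = 2.060 − 0.181 = 1.879 V.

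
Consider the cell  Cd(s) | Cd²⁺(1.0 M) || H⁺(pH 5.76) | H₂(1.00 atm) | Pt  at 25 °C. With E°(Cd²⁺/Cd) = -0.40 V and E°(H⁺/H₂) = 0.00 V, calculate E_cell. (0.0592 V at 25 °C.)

0.059 V

The hydrogen couple is the cathode, so E°_cell = 0.40 V; n = 2.
[H⁺] = 10^(−5.76) = 1.7 × 10^-6 M, and Q = [Cd²⁺]·P(H₂) / [H⁺]^2 = 3.31 × 10^11.
E = E° − (0.0592/2) log Q = 0.40 − (0.0592/2)(11.520) = 0.059 V.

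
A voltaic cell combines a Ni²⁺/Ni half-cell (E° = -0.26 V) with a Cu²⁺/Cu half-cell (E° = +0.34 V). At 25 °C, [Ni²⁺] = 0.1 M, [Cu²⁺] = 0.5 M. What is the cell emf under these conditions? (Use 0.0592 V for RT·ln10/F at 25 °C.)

0.621 V

The Cu²⁺/Cu couple has the higher reduction potential and acts as the cathode, so E°_cell = +0.34 − (-0.26) = 0.60 V.
Balancing electrons gives n = 2; the reaction quotient is Q = [Ni²⁺]/[Cu²⁺] = 0.200.
At 25 °C, E = E° − (0.0592/n) log Q = 0.60 − (0.0592/2)(-0.699) = 0.600 + 0.021 = 0.621 V.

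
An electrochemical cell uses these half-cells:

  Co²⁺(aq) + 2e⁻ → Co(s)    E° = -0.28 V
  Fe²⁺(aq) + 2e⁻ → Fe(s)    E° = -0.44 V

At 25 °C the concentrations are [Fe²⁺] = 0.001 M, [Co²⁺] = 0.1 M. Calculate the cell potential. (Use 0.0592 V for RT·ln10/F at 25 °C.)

0.219 V

The Co²⁺/Co couple has the higher reduction potential and acts as the cathode, so E°_cell = -0.28 − (-0.44) = 0.16 V.
Balancing electrons gives n = 2; the reaction quotient is Q = [Fe²⁺]/[Co²⁺] = 0.0100.
At 25 °C, E = E° − (0.0592/n) log Q = 0.16 − (0.0592/2)(-2.000) = 0.160 + 0.059 = 0.219 V.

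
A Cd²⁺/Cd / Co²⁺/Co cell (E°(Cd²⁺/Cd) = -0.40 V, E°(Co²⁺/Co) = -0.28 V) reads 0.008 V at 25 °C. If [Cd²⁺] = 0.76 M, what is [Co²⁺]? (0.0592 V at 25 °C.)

From the Nernst equation, log Q = n(E° − E)/0.0592 = 2(0.12 − 0.008)/0.0592 = 3.784, so Q = 6080.
With Q = [Cd²⁺]/[Co²⁺] and the known concentrations, [Co²⁺] in the denominator gives [Co²⁺] = 1.3 × 10^-4 M.

1.3 × 10^-4 M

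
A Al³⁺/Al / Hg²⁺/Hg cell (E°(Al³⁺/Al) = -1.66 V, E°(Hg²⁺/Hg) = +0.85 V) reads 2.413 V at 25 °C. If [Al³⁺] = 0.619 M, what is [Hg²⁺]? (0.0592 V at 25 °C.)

3.8 × 10^-4 M

From the Nernst equation, log Q = n(E° − E)/0.0592 = 6(2.51 − 2.413)/0.0592 = 9.831, so Q = 6.78 × 10^9.
With Q = [Al³⁺]^2/[Hg²⁺]^3 and the known concentrations, [Hg²⁺]^3 in the denominator gives [Hg²⁺] = 3.8 × 10^-4 M.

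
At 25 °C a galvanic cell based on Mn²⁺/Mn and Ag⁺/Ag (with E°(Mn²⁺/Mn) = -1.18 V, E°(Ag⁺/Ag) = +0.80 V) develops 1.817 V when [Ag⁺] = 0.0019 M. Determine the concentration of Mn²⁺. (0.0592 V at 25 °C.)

From the Nernst equation, log Q = n(E° − E)/0.0592 = 2(1.98 − 1.817)/0.0592 = 5.507, so Q = 3.21 × 10^5.
With Q = [Mn²⁺]/[Ag⁺]^2 and the known concentrations, [Mn²⁺] in the numerator gives [Mn²⁺] = 1.2 M.

1.2 M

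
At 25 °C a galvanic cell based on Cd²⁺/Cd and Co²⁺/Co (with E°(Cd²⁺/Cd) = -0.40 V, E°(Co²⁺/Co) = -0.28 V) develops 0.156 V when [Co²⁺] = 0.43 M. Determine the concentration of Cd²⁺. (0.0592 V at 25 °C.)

From the Nernst equation, log Q = n(E° − E)/0.0592 = 2(0.12 − 0.156)/0.0592 = -1.216, so Q = 0.0608.
With Q = [Cd²⁺]/[Co²⁺] and the known concentrations, [Cd²⁺] in the numerator gives [Cd²⁺] = 0.026 M.

0.026 M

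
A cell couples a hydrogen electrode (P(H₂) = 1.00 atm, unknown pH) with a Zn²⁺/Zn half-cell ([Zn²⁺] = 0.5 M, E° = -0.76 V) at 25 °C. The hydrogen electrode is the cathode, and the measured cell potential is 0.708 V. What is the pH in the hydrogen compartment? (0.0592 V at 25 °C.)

pH = 1.03

E°_cell = 0.76 V and n = 2.
log Q = n(E° − E)/0.0592 = 2×(0.76 − 0.708)/0.0592 = 1.757.
With Q = [Zn²⁺]·P(H₂) / [H⁺]^2, solving for [H⁺] gives log[H⁺] = -1.029, so pH = 1.03.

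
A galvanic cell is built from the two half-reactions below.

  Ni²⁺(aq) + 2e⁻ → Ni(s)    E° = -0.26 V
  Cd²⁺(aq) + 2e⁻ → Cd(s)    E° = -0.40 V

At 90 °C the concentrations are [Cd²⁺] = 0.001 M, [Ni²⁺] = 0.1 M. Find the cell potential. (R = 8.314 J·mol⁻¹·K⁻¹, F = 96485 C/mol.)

0.212 V

The Ni²⁺/Ni couple has the higher reduction potential and acts as the cathode, so E°_cell = -0.26 − (-0.40) = 0.14 V.
Balancing electrons gives n = 2; the reaction quotient is Q = [Cd²⁺]/[Ni²⁺] = 0.0100.
E = E° − (RT/nF) ln Q = 0.14 − (8.314×363)/(2×96485) × (-4.605) = 0.140 + 0.072 = 0.212 V.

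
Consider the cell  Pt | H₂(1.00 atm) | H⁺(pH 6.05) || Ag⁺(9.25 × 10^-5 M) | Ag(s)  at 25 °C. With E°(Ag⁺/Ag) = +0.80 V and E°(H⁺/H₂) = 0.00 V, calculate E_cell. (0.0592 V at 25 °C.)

0.92 V

The Ag⁺/Ag couple is the cathode, so E°_cell = 0.80 V; n = 2.
[H⁺] = 10^(−6.05) = 8.9 × 10^-7 M, and Q = [H⁺]^2 / ([Ag⁺]^2·P(H₂)) = 9.28 × 10^-5.
E = E° − (0.0592/2) log Q = 0.80 − (0.0592/2)(-4.032) = 0.919 V.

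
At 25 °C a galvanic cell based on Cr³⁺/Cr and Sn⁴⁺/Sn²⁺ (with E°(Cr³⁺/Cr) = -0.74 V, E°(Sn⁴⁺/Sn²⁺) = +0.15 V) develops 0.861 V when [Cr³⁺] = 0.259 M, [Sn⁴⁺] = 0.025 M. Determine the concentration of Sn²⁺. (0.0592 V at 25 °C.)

0.59 M

From the Nernst equation, log Q = n(E° − E)/0.0592 = 6(0.89 − 0.861)/0.0592 = 2.939, so Q = 869.
With Q = [Cr³⁺]^2·[Sn²⁺]^3/[Sn⁴⁺]^3 and the known concentrations, [Sn²⁺]^3 in the numerator gives [Sn²⁺] = 0.59 M.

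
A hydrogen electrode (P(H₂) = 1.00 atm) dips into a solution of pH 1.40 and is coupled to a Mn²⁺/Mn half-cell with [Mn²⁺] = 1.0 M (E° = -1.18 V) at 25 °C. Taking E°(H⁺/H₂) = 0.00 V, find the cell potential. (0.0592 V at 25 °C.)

1.10 V

The hydrogen couple is the cathode, so E°_cell = 1.18 V; n = 2.
[H⁺] = 10^(−1.40) = 0.040 M, and Q = [Mn²⁺]·P(H₂) / [H⁺]^2 = 631.
E = E° − (0.0592/2) log Q = 1.18 − (0.0592/2)(2.800) = 1.097 V.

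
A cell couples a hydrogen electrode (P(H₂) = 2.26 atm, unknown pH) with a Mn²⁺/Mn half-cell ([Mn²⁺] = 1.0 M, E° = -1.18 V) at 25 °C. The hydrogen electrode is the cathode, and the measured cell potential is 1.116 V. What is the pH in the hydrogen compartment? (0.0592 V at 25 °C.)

E°_cell = 1.18 V and n = 2.
log Q = n(E° − E)/0.0592 = 2×(1.18 − 1.116)/0.0592 = 2.162.
With Q = [Mn²⁺]·P(H₂) / [H⁺]^2, solving for [H⁺] gives log[H⁺] = -0.904, so pH = 0.90.

pH = 0.90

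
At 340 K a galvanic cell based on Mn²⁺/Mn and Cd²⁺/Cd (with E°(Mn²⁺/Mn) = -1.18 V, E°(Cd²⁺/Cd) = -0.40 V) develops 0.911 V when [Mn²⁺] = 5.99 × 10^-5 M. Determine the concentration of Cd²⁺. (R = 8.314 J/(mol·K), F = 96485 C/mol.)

0.46 M

From the Nernst equation, ln Q = nF(E° − E)/RT = 2×96485×(0.78 − 0.911)/(8.314×340) = -8.943, so Q = 1.31 × 10^-4.
With Q = [Mn²⁺]/[Cd²⁺] and the known concentrations, [Cd²⁺] in the denominator gives [Cd²⁺] = 0.46 M.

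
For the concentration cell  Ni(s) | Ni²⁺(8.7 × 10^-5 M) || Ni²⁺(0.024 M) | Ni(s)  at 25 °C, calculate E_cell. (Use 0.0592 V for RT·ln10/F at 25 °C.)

Both half-cells are Ni²⁺/Ni, so E°_cell = 0. The concentrated side is the cathode; the cell reaction moves Ni²⁺ from high to low concentration with n = 2.
Q = [Ni²⁺]_dilute/[Ni²⁺]_conc = 8.7 × 10^-5/0.024 = 0.00362.
E = 0 − (0.0592/2) log Q = −(0.0592/2)(-2.441) = 0.0723 V.

0.072 V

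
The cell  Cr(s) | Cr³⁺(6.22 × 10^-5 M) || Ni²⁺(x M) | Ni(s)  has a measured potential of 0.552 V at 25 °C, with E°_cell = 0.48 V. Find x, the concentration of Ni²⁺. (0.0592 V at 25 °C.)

0.42 M

From the Nernst equation, log Q = n(E° − E)/0.0592 = 6(0.48 − 0.552)/0.0592 = -7.297, so Q = 5.04 × 10^-8.
With Q = [Cr³⁺]^2/[Ni²⁺]^3 and the known concentrations, [Ni²⁺]^3 in the denominator gives [Ni²⁺] = 0.42 M.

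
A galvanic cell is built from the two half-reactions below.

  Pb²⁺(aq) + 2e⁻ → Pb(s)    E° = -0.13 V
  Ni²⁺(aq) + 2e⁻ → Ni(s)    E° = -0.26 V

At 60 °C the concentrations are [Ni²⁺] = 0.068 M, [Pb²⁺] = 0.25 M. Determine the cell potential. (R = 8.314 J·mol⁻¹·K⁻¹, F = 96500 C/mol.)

0.149 V

The Pb²⁺/Pb couple has the higher reduction potential and acts as the cathode, so E°_cell = -0.13 − (-0.26) = 0.13 V.
Balancing electrons gives n = 2; the reaction quotient is Q = [Ni²⁺]/[Pb²⁺] = 0.272.
E = E° − (RT/nF) ln Q = 0.13 − (8.314×333)/(2×96500) × (-1.302) = 0.130 + 0.019 = 0.149 V.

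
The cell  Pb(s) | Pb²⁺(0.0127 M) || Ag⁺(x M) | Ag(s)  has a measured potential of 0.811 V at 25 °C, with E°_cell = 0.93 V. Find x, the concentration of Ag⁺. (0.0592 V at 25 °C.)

From the Nernst equation, log Q = n(E° − E)/0.0592 = 2(0.93 − 0.811)/0.0592 = 4.020, so Q = 1.05 × 10^4.
With Q = [Pb²⁺]/[Ag⁺]^2 and the known concentrations, [Ag⁺]^2 in the denominator gives [Ag⁺] = 0.0011 M.

0.0011 M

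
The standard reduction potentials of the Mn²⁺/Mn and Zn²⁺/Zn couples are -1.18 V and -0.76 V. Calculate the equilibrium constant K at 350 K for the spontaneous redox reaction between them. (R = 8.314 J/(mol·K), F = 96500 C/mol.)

1.3 × 10^12

E°_cell = -0.76 − (-1.18) = 0.42 V, with n = 2 electrons transferred.
At equilibrium E = 0, so the Nernst equation gives ln K = nFE°/RT = (2)(96500)(0.42)/((8.314)(350)) = 27.86.
K = e^27.86 = 1.3 × 10^12.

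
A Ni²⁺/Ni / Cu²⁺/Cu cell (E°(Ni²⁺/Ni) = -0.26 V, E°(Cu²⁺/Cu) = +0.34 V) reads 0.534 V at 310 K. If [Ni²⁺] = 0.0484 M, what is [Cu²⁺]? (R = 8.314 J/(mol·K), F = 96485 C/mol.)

From the Nernst equation, ln Q = nF(E° − E)/RT = 2×96485×(0.60 − 0.534)/(8.314×310) = 4.942, so Q = 140.
With Q = [Ni²⁺]/[Cu²⁺] and the known concentrations, [Cu²⁺] in the denominator gives [Cu²⁺] = 3.5 × 10^-4 M.

3.5 × 10^-4 M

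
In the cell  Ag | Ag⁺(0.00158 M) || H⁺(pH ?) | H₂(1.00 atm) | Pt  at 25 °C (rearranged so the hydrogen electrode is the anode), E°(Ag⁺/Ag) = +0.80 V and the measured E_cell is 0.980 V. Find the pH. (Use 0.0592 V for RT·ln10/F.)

pH = 5.84

E°_cell = 0.80 V and n = 2.
log Q = n(E° − E)/0.0592 = 2×(0.80 − 0.980)/0.0592 = -6.081.
With Q = [H⁺]^2 / ([Ag⁺]^2·P(H₂)), solving for [H⁺] gives log[H⁺] = -5.842, so pH = 5.84.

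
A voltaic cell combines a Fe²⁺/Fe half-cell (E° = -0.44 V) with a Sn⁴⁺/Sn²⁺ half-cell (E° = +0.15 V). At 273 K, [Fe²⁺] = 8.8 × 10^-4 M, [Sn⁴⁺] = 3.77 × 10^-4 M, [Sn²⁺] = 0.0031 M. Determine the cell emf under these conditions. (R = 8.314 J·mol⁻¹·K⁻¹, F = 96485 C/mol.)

The Sn⁴⁺/Sn²⁺ couple has the higher reduction potential and acts as the cathode, so E°_cell = +0.15 − (-0.44) = 0.59 V.
Balancing electrons gives n = 2; the reaction quotient is Q = [Fe²⁺]·[Sn²⁺]/[Sn⁴⁺] = 0.00724.
E = E° − (RT/nF) ln Q = 0.59 − (8.314×273)/(2×96485) × (-4.929) = 0.590 + 0.058 = 0.648 V.

0.648 V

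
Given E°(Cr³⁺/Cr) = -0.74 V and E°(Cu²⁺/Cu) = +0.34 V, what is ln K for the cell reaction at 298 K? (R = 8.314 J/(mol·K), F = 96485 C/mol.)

E°_cell = +0.34 − (-0.74) = 1.08 V, with n = 6 electrons transferred.
At equilibrium E = 0, so the Nernst equation gives ln K = nFE°/RT = (6)(96485)(1.08)/((8.314)(298)) = 252.35.

ln K = 252.4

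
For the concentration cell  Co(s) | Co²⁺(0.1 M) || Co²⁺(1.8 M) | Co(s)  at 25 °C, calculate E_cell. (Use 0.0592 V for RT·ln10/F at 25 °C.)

0.037 V

Both half-cells are Co²⁺/Co, so E°_cell = 0. The concentrated side is the cathode; the cell reaction moves Co²⁺ from high to low concentration with n = 2.
Q = [Co²⁺]_dilute/[Co²⁺]_conc = 0.1/1.8 = 0.0556.
E = 0 − (0.0592/2) log Q = −(0.0592/2)(-1.255) = 0.0371 V.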